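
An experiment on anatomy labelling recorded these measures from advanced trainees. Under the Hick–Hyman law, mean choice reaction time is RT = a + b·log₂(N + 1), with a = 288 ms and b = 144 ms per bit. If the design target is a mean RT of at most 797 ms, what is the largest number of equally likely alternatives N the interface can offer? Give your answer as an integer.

Set 288 + 144·log₂(N + 1) ≤ 797.
log₂(N + 1) ≤ (797 − 288) / 144 = 3.5347.
N + 1 ≤ 2^3.5347 = 11.5891.
N ≤ 10.5891, so the largest integer N is 10.

10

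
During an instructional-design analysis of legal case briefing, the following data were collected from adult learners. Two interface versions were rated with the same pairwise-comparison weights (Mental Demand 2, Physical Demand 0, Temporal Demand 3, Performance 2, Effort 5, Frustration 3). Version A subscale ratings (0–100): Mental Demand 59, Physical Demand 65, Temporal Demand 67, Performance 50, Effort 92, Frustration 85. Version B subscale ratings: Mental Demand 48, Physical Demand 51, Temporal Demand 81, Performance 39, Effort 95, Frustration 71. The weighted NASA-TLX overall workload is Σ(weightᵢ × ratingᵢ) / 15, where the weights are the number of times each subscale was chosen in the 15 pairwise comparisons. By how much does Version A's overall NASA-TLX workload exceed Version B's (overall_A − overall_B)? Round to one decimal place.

1.9

Version A weighted sum = 2·59 + 0·65 + 3·67 + 2·50 + 5·92 + 3·85 = 118 + 0 + 201 + 100 + 460 + 255 = 1134; overall_A = 1134/15 = 75.6000.
Version B weighted sum = 2·48 + 0·51 + 3·81 + 2·39 + 5·95 + 3·71 = 96 + 0 + 243 + 78 + 475 + 213 = 1105; overall_B = 1105/15 = 73.6667.
Difference = 75.6000 − 73.6667 = 1.9333 ≈ 1.9.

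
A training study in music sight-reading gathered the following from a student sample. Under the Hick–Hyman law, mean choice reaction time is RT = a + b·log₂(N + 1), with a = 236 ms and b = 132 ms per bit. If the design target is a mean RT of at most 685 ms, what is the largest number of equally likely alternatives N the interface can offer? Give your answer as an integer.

9

Set 236 + 132·log₂(N + 1) ≤ 685.
log₂(N + 1) ≤ (685 − 236) / 132 = 3.4015.
N + 1 ≤ 2^3.4015 = 10.5670.
N ≤ 9.5670, so the largest integer N is 9.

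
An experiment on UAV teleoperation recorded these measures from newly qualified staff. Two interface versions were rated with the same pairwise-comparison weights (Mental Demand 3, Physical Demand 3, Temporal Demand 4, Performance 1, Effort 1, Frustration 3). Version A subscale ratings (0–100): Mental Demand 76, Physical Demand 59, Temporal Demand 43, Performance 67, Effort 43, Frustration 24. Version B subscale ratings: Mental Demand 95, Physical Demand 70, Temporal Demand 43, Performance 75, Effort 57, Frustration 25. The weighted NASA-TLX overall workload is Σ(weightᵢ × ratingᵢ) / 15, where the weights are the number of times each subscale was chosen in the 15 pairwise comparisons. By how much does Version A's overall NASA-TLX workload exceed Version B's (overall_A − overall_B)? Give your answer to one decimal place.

-7.7

Version A weighted sum = 3·76 + 3·59 + 4·43 + 1·67 + 1·43 + 3·24 = 228 + 177 + 172 + 67 + 43 + 72 = 759; overall_A = 759/15 = 50.6000.
Version B weighted sum = 3·95 + 3·70 + 4·43 + 1·75 + 1·57 + 3·25 = 285 + 210 + 172 + 75 + 57 + 75 = 874; overall_B = 874/15 = 58.2667.
Difference = 50.6000 − 58.2667 = -7.6667 ≈ -7.7.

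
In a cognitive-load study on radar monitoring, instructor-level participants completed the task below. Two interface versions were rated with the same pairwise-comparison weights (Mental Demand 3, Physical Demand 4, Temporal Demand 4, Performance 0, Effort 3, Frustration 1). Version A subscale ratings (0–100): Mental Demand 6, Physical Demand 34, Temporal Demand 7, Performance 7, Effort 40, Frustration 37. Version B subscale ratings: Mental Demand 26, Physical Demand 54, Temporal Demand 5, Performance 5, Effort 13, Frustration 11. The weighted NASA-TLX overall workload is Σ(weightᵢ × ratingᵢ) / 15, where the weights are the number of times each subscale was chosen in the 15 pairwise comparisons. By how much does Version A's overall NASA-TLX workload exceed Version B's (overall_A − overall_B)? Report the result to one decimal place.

-1.7

Version A weighted sum = 3·6 + 4·34 + 4·7 + 0·7 + 3·40 + 1·37 = 18 + 136 + 28 + 0 + 120 + 37 = 339; overall_A = 339/15 = 22.6000.
Version B weighted sum = 3·26 + 4·54 + 4·5 + 0·5 + 3·13 + 1·11 = 78 + 216 + 20 + 0 + 39 + 11 = 364; overall_B = 364/15 = 24.2667.
Difference = 22.6000 − 24.2667 = -1.6667 ≈ -1.7.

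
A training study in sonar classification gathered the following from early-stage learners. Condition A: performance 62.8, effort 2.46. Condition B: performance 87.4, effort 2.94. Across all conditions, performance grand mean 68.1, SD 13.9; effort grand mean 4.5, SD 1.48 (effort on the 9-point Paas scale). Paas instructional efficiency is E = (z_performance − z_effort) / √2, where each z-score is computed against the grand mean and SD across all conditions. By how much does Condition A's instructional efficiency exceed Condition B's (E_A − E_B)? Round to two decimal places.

Condition A: z_P = (62.8 − 68.1)/13.9 = -0.3813; z_E = (2.46 − 4.5)/1.48 = -1.3784; E_A = (-0.3813 − (-1.3784))/√2 = 0.7051.
Condition B: z_P = (87.4 − 68.1)/13.9 = 1.3885; z_E = (2.94 − 4.5)/1.48 = -1.0541; E_B = (1.3885 − (-1.0541))/√2 = 1.7272.
E_A − E_B = 0.7051 − 1.7272 = -1.0221 ≈ -1.02.

-1.02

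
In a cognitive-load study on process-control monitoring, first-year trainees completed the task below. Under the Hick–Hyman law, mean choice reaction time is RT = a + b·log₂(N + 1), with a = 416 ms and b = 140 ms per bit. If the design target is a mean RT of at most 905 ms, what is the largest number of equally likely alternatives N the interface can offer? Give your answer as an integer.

Set 416 + 140·log₂(N + 1) ≤ 905.
log₂(N + 1) ≤ (905 − 416) / 140 = 3.4929.
N + 1 ≤ 2^3.4929 = 11.2582.
N ≤ 10.2582, so the largest integer N is 10.

10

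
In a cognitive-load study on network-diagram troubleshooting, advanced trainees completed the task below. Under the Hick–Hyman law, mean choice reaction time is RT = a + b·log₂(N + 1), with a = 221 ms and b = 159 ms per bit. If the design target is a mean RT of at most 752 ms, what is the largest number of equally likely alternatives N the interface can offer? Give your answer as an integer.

Set 221 + 159·log₂(N + 1) ≤ 752.
log₂(N + 1) ≤ (752 − 221) / 159 = 3.3396.
N + 1 ≤ 2^3.3396 = 10.1232.
N ≤ 9.1232, so the largest integer N is 9.

9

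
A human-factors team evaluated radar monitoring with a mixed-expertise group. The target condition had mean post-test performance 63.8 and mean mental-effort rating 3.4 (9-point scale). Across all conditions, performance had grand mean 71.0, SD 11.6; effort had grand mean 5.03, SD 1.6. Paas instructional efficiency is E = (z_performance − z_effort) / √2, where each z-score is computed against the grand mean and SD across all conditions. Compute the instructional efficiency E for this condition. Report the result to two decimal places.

0.28

z_performance = (63.8 − 71.0) / 11.6 = -7.2000 / 11.6 = -0.6207.
z_effort = (3.4 − 5.03) / 1.6 = -1.6300 / 1.6 = -1.0188.
z_P − z_E = -0.6207 − (-1.0188) = 0.3981.
E = 0.3981 / √2 = 0.3981 / 1.41421 = 0.2815 ≈ 0.28.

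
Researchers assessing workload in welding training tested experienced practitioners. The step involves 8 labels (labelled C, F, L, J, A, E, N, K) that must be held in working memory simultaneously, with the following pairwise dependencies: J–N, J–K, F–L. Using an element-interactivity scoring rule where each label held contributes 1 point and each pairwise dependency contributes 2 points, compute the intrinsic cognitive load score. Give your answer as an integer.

14

Count of labels held simultaneously: 8.
Count of pairwise dependencies listed: 3.
Element contribution: 8 × 1 = 8.
Interaction contribution: 3 × 2 = 6.
Intrinsic load = 8 + 6 = 14.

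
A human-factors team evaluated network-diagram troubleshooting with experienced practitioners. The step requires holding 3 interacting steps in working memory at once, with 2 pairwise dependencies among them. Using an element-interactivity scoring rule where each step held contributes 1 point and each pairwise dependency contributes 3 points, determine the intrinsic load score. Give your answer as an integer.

Element contribution: 3 × 1 = 3.
Interaction contribution: 2 × 3 = 6.
Intrinsic load = 3 + 6 = 9.

9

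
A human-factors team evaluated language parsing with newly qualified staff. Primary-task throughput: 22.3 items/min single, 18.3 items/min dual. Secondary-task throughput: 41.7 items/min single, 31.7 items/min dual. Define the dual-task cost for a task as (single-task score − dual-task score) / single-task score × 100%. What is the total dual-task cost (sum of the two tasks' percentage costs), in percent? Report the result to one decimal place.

41.9

Primary cost = (22.3 − 18.3) / 22.3 × 100% = 17.9372%.
Secondary cost = (41.7 − 31.7) / 41.7 × 100% = 23.9808%.
Total = 17.9372% + 23.9808% = 41.9180% ≈ 41.9%.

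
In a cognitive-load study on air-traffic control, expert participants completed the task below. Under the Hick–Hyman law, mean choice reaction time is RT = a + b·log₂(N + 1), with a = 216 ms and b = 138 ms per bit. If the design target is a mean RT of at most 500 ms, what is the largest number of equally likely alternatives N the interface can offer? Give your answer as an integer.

3

Set 216 + 138·log₂(N + 1) ≤ 500.
log₂(N + 1) ≤ (500 − 216) / 138 = 2.0580.
N + 1 ≤ 2^2.0580 = 4.1641.
N ≤ 3.1641, so the largest integer N is 3.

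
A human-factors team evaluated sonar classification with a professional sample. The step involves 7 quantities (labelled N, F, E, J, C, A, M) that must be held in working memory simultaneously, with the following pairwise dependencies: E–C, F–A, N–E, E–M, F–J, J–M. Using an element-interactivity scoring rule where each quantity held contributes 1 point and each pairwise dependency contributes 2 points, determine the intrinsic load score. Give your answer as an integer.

19

Count of quantities held simultaneously: 7.
Count of pairwise dependencies listed: 6.
Element contribution: 7 × 1 = 7.
Interaction contribution: 6 × 2 = 12.
Intrinsic load = 7 + 12 = 19.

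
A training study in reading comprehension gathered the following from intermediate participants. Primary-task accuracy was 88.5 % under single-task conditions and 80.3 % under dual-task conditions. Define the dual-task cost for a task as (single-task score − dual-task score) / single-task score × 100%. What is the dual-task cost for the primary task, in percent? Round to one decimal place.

9.3

Cost = (88.5 − 80.3) / 88.5 × 100%
     = 8.2000 / 88.5 × 100% = 9.2655%.
≈ 9.3%.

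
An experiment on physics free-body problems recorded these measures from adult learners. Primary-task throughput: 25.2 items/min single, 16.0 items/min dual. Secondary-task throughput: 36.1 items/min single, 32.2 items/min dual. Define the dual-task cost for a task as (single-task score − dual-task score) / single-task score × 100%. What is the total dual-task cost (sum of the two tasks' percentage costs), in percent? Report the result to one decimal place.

Primary cost = (25.2 − 16.0) / 25.2 × 100% = 36.5079%.
Secondary cost = (36.1 − 32.2) / 36.1 × 100% = 10.8033%.
Total = 36.5079% + 10.8033% = 47.3112% ≈ 47.3%.

47.3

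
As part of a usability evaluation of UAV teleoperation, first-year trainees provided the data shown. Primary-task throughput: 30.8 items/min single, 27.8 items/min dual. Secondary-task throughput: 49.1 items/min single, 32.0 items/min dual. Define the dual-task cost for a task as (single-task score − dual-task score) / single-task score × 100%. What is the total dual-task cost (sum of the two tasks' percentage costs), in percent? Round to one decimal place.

Primary cost = (30.8 − 27.8) / 30.8 × 100% = 9.7403%.
Secondary cost = (49.1 − 32.0) / 49.1 × 100% = 34.8269%.
Total = 9.7403% + 34.8269% = 44.5672% ≈ 44.6%.

44.6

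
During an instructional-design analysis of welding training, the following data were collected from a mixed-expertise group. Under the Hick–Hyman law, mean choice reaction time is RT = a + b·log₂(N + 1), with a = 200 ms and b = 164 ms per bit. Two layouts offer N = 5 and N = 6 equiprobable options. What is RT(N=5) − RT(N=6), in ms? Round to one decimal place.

RT(5) = 200 + 164·log₂(6) = 200 + 164·2.5850 = 623.9400 ms.
RT(6) = 200 + 164·log₂(7) = 200 + 164·2.8074 = 660.4136 ms.
Difference = 623.9400 − 660.4136 = -36.4736 ≈ -36.5 ms.

-36.5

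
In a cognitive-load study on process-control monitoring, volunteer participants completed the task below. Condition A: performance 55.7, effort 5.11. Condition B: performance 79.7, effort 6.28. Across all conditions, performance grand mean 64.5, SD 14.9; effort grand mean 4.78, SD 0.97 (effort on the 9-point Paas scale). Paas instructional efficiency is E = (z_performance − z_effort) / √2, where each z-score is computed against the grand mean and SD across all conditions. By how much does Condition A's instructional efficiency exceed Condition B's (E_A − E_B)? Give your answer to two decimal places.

Condition A: z_P = (55.7 − 64.5)/14.9 = -0.5906; z_E = (5.11 − 4.78)/0.97 = 0.3402; E_A = (-0.5906 − 0.3402)/√2 = -0.6582.
Condition B: z_P = (79.7 − 64.5)/14.9 = 1.0201; z_E = (6.28 − 4.78)/0.97 = 1.5464; E_B = (1.0201 − 1.5464)/√2 = -0.3722.
E_A − E_B = -0.6582 − (-0.3722) = -0.2860 ≈ -0.29.

-0.29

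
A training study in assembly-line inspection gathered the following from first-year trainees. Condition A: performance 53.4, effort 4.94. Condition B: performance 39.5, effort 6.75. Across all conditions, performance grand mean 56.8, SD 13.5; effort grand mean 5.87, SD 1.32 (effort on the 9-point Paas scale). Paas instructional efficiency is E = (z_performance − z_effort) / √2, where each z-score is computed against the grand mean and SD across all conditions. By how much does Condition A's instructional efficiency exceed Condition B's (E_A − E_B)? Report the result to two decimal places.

1.70

Condition A: z_P = (53.4 − 56.8)/13.5 = -0.2519; z_E = (4.94 − 5.87)/1.32 = -0.7045; E_A = (-0.2519 − (-0.7045))/√2 = 0.3200.
Condition B: z_P = (39.5 − 56.8)/13.5 = -1.2815; z_E = (6.75 − 5.87)/1.32 = 0.6667; E_B = (-1.2815 − 0.6667)/√2 = -1.3776.
E_A − E_B = 0.3200 − (-1.3776) = 1.6976 ≈ 1.70.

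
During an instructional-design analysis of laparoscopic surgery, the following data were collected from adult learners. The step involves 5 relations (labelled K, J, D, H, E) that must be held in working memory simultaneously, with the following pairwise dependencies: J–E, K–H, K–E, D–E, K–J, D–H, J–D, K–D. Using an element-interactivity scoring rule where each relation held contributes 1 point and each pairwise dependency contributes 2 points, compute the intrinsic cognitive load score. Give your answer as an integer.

Count of relations held simultaneously: 5.
Count of pairwise dependencies listed: 8.
Element contribution: 5 × 1 = 5.
Interaction contribution: 8 × 2 = 16.
Intrinsic load = 5 + 16 = 21.

21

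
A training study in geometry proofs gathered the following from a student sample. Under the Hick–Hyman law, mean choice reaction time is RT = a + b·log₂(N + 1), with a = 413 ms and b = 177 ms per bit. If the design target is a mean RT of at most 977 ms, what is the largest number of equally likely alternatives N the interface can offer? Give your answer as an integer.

Set 413 + 177·log₂(N + 1) ≤ 977.
log₂(N + 1) ≤ (977 − 413) / 177 = 3.1864.
N + 1 ≤ 2^3.1864 = 9.1034.
N ≤ 8.1034, so the largest integer N is 8.

8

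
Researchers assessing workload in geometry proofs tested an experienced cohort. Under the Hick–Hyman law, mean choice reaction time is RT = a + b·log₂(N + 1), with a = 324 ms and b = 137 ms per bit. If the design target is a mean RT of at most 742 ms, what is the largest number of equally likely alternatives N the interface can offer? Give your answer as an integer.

7

Set 324 + 137·log₂(N + 1) ≤ 742.
log₂(N + 1) ≤ (742 − 324) / 137 = 3.0511.
N + 1 ≤ 2^3.0511 = 8.2884.
N ≤ 7.2884, so the largest integer N is 7.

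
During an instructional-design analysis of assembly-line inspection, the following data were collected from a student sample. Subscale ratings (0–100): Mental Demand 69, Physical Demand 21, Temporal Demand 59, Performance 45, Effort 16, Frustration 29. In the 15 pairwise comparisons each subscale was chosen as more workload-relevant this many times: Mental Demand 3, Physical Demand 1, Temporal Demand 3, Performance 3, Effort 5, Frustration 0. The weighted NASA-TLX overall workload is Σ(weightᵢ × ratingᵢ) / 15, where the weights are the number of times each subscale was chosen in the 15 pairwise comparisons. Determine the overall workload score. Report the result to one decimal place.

41.3

The tallies are the weights (they sum to 15).
Weighted sum = 3·69 + 1·21 + 3·59 + 3·45 + 5·16 + 0·29
            = 207 + 21 + 177 + 135 + 80 + 0 = 620.
Overall workload = 620 / 15 = 41.3333 ≈ 41.3.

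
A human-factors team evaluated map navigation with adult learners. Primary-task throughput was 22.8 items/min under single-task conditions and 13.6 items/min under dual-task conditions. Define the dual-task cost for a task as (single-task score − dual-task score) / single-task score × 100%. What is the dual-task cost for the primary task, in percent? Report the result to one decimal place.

40.4

Cost = (22.8 − 13.6) / 22.8 × 100%
     = 9.2000 / 22.8 × 100% = 40.3509%.
≈ 40.4%.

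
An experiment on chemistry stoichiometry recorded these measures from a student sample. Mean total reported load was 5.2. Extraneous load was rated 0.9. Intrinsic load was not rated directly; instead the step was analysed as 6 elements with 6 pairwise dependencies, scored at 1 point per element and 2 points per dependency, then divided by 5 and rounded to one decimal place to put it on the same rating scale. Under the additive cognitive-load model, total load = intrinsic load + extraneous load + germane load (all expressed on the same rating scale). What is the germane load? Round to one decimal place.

Intrinsic (element-interactivity): (6 × 1 + 6 × 2) / 5 = 18 / 5 = 3.6000 → 3.6.
germane load = total − intrinsic − extraneous
             = 5.2 − 3.6 − 0.9 = 0.7.

0.7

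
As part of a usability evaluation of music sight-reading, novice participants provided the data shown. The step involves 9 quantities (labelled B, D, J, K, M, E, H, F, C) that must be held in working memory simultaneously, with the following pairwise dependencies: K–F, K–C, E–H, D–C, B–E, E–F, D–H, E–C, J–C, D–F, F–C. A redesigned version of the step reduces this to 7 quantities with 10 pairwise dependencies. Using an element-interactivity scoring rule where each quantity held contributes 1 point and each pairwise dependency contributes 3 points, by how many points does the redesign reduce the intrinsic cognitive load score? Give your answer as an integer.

5

Original: 9 × 1 + 11 × 3 = 9 + 33 = 42.
Redesigned: 7 × 1 + 10 × 3 = 7 + 30 = 37.
Reduction = 42 − 37 = 5.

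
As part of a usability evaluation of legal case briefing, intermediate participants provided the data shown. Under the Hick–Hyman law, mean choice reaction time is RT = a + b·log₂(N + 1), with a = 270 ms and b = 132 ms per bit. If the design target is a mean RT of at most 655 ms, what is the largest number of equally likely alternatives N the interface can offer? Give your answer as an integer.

6

Set 270 + 132·log₂(N + 1) ≤ 655.
log₂(N + 1) ≤ (655 − 270) / 132 = 2.9167.
N + 1 ≤ 2^2.9167 = 7.5512.
N ≤ 6.5512, so the largest integer N is 6.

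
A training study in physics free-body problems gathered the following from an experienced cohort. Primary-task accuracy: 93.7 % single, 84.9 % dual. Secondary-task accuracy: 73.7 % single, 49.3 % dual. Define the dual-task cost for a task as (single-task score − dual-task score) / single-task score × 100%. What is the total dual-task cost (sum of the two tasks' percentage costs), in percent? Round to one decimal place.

42.5

Primary cost = (93.7 − 84.9) / 93.7 × 100% = 9.3917%.
Secondary cost = (73.7 − 49.3) / 73.7 × 100% = 33.1072%.
Total = 9.3917% + 33.1072% = 42.4989% ≈ 42.5%.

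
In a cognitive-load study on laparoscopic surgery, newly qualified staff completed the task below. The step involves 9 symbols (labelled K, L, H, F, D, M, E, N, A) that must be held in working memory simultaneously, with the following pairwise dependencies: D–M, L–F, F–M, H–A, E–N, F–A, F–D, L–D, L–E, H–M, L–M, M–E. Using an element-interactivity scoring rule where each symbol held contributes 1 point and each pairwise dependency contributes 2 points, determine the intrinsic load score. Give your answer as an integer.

Count of symbols held simultaneously: 9.
Count of pairwise dependencies listed: 12.
Element contribution: 9 × 1 = 9.
Interaction contribution: 12 × 2 = 24.
Intrinsic load = 9 + 24 = 33.

33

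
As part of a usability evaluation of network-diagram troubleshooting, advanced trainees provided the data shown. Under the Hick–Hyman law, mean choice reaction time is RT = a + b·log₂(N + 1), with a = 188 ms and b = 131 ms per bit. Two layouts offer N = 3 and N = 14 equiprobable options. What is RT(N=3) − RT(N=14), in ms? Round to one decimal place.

-249.8

RT(3) = 188 + 131·log₂(4) = 188 + 131·2.0000 = 450.0000 ms.
RT(14) = 188 + 131·log₂(15) = 188 + 131·3.9069 = 699.8039 ms.
Difference = 450.0000 − 699.8039 = -249.8039 ≈ -249.8 ms.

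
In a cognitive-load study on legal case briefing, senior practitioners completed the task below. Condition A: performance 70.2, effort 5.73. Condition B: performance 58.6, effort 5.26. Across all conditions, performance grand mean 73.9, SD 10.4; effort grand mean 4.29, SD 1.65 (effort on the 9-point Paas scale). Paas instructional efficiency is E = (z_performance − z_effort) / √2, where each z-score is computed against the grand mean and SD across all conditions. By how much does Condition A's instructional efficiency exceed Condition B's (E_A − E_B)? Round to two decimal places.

0.59

Condition A: z_P = (70.2 − 73.9)/10.4 = -0.3558; z_E = (5.73 − 4.29)/1.65 = 0.8727; E_A = (-0.3558 − 0.8727)/√2 = -0.8687.
Condition B: z_P = (58.6 − 73.9)/10.4 = -1.4712; z_E = (5.26 − 4.29)/1.65 = 0.5879; E_B = (-1.4712 − 0.5879)/√2 = -1.4560.
E_A − E_B = -0.8687 − (-1.4560) = 0.5873 ≈ 0.59.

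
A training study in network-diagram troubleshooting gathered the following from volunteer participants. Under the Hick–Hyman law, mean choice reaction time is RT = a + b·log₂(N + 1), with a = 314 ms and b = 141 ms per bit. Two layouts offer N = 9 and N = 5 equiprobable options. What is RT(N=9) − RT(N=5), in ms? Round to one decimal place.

103.9

RT(9) = 314 + 141·log₂(10) = 314 + 141·3.3219 = 782.3879 ms.
RT(5) = 314 + 141·log₂(6) = 314 + 141·2.5850 = 678.4850 ms.
Difference = 782.3879 − 678.4850 = 103.9029 ≈ 103.9 ms.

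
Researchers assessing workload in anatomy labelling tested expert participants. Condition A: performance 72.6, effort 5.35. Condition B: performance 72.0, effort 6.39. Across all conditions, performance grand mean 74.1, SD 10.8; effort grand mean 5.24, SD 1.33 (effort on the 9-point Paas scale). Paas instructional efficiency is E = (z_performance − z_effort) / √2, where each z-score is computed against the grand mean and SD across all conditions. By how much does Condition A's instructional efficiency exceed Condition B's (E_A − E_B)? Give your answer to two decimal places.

0.59

Condition A: z_P = (72.6 − 74.1)/10.8 = -0.1389; z_E = (5.35 − 5.24)/1.33 = 0.0827; E_A = (-0.1389 − 0.0827)/√2 = -0.1567.
Condition B: z_P = (72.0 − 74.1)/10.8 = -0.1944; z_E = (6.39 − 5.24)/1.33 = 0.8647; E_B = (-0.1944 − 0.8647)/√2 = -0.7489.
E_A − E_B = -0.1567 − (-0.7489) = 0.5922 ≈ 0.59.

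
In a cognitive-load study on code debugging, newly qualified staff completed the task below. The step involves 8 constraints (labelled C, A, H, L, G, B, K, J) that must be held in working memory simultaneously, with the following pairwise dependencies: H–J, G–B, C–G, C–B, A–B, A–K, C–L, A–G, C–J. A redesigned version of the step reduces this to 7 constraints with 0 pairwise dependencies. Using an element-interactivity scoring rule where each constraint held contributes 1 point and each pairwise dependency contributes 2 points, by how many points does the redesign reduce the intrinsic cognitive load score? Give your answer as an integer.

Original: 8 × 1 + 9 × 2 = 8 + 18 = 26.
Redesigned: 7 × 1 + 0 × 2 = 7 + 0 = 7.
Reduction = 26 − 7 = 19.

19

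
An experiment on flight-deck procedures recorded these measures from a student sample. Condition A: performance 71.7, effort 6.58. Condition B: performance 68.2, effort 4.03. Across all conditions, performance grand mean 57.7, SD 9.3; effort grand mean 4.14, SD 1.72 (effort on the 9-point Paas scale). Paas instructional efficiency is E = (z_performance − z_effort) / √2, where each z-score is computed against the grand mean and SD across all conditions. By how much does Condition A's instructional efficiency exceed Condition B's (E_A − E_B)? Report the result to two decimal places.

-0.78

Condition A: z_P = (71.7 − 57.7)/9.3 = 1.5054; z_E = (6.58 − 4.14)/1.72 = 1.4186; E_A = (1.5054 − 1.4186)/√2 = 0.0614.
Condition B: z_P = (68.2 − 57.7)/9.3 = 1.1290; z_E = (4.03 − 4.14)/1.72 = -0.0640; E_B = (1.1290 − (-0.0640))/√2 = 0.8436.
E_A − E_B = 0.0614 − 0.8436 = -0.7822 ≈ -0.78.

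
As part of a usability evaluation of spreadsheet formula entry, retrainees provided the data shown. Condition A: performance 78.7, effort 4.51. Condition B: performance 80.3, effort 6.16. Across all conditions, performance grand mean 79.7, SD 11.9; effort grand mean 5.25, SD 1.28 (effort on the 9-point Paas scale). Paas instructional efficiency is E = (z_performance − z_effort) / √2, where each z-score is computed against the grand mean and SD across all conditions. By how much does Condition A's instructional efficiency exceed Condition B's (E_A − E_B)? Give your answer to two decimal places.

Condition A: z_P = (78.7 − 79.7)/11.9 = -0.0840; z_E = (4.51 − 5.25)/1.28 = -0.5781; E_A = (-0.0840 − (-0.5781))/√2 = 0.3494.
Condition B: z_P = (80.3 − 79.7)/11.9 = 0.0504; z_E = (6.16 − 5.25)/1.28 = 0.7109; E_B = (0.0504 − 0.7109)/√2 = -0.4670.
E_A − E_B = 0.3494 − (-0.4670) = 0.8164 ≈ 0.82.

0.82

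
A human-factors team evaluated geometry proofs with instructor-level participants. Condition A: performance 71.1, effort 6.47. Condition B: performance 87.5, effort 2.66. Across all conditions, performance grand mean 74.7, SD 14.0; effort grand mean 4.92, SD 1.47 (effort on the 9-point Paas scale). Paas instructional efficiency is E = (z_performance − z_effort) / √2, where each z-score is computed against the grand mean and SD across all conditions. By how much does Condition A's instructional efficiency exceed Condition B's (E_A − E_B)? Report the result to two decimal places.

-2.66

Condition A: z_P = (71.1 − 74.7)/14.0 = -0.2571; z_E = (6.47 − 4.92)/1.47 = 1.0544; E_A = (-0.2571 − 1.0544)/√2 = -0.9274.
Condition B: z_P = (87.5 − 74.7)/14.0 = 0.9143; z_E = (2.66 − 4.92)/1.47 = -1.5374; E_B = (0.9143 − (-1.5374))/√2 = 1.7336.
E_A − E_B = -0.9274 − 1.7336 = -2.6610 ≈ -2.66.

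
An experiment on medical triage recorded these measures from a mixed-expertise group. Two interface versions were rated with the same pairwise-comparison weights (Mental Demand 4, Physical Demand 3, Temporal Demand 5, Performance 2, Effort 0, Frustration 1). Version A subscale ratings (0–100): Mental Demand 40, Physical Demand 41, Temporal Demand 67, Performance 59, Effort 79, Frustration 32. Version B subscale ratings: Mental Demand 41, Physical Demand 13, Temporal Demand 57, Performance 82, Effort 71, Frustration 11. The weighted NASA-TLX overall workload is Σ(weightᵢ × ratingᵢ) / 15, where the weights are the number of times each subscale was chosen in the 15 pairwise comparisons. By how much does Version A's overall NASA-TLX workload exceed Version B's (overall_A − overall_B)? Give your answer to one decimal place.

7.0

Version A weighted sum = 4·40 + 3·41 + 5·67 + 2·59 + 0·79 + 1·32 = 160 + 123 + 335 + 118 + 0 + 32 = 768; overall_A = 768/15 = 51.2000.
Version B weighted sum = 4·41 + 3·13 + 5·57 + 2·82 + 0·71 + 1·11 = 164 + 39 + 285 + 164 + 0 + 11 = 663; overall_B = 663/15 = 44.2000.
Difference = 51.2000 − 44.2000 = 7.0000 ≈ 7.0.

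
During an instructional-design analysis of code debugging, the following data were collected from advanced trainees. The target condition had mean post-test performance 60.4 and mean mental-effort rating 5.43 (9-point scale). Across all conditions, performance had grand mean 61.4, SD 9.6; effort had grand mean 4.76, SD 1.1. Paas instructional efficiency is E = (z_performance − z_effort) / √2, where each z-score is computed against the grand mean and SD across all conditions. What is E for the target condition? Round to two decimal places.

-0.50

z_performance = (60.4 − 61.4) / 9.6 = -1.0000 / 9.6 = -0.1042.
z_effort = (5.43 − 4.76) / 1.1 = 0.6700 / 1.1 = 0.6091.
z_P − z_E = -0.1042 − 0.6091 = -0.7133.
E = -0.7133 / √2 = -0.7133 / 1.41421 = -0.5044 ≈ -0.50.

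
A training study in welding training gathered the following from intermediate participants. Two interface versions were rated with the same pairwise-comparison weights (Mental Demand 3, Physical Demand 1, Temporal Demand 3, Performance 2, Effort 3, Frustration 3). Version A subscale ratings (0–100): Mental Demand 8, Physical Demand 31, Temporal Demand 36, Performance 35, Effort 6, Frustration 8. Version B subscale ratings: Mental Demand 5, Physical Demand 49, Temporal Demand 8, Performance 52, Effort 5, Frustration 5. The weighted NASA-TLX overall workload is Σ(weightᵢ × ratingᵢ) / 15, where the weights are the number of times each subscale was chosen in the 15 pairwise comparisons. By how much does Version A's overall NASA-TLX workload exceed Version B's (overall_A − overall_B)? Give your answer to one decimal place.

3.5

Version A weighted sum = 3·8 + 1·31 + 3·36 + 2·35 + 3·6 + 3·8 = 24 + 31 + 108 + 70 + 18 + 24 = 275; overall_A = 275/15 = 18.3333.
Version B weighted sum = 3·5 + 1·49 + 3·8 + 2·52 + 3·5 + 3·5 = 15 + 49 + 24 + 104 + 15 + 15 = 222; overall_B = 222/15 = 14.8000.
Difference = 18.3333 − 14.8000 = 3.5333 ≈ 3.5.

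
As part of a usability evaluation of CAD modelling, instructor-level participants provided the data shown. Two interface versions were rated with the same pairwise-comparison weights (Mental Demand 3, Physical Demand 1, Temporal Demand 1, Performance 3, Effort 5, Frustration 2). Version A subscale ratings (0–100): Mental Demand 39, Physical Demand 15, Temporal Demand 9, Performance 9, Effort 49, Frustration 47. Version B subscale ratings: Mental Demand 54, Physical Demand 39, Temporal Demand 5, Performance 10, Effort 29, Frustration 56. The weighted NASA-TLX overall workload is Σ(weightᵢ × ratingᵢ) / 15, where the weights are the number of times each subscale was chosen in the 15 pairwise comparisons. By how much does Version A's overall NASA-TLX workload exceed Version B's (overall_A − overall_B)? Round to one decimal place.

0.9

Version A weighted sum = 3·39 + 1·15 + 1·9 + 3·9 + 5·49 + 2·47 = 117 + 15 + 9 + 27 + 245 + 94 = 507; overall_A = 507/15 = 33.8000.
Version B weighted sum = 3·54 + 1·39 + 1·5 + 3·10 + 5·29 + 2·56 = 162 + 39 + 5 + 30 + 145 + 112 = 493; overall_B = 493/15 = 32.8667.
Difference = 33.8000 − 32.8667 = 0.9333 ≈ 0.9.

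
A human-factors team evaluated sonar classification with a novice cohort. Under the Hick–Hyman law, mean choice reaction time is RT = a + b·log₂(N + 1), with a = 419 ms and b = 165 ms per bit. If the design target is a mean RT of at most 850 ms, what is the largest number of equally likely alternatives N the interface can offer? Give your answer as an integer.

5

Set 419 + 165·log₂(N + 1) ≤ 850.
log₂(N + 1) ≤ (850 − 419) / 165 = 2.6121.
N + 1 ≤ 2^2.6121 = 6.1139.
N ≤ 5.1139, so the largest integer N is 5.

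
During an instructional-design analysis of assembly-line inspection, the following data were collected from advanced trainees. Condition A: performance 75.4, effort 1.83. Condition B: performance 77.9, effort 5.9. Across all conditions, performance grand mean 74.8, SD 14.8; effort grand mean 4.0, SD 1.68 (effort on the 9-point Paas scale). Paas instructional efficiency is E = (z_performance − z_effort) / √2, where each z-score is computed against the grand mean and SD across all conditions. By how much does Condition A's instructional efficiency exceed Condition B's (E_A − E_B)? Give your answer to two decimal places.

1.59

Condition A: z_P = (75.4 − 74.8)/14.8 = 0.0405; z_E = (1.83 − 4.0)/1.68 = -1.2917; E_A = (0.0405 − (-1.2917))/√2 = 0.9420.
Condition B: z_P = (77.9 − 74.8)/14.8 = 0.2095; z_E = (5.9 − 4.0)/1.68 = 1.1310; E_B = (0.2095 − 1.1310)/√2 = -0.6516.
E_A − E_B = 0.9420 − (-0.6516) = 1.5936 ≈ 1.59.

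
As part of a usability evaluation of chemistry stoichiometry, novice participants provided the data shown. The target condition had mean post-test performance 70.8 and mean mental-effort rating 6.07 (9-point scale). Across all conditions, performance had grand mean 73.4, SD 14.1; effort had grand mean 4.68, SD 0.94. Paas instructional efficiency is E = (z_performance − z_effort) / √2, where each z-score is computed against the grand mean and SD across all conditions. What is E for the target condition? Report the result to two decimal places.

z_performance = (70.8 − 73.4) / 14.1 = -2.6000 / 14.1 = -0.1844.
z_effort = (6.07 − 4.68) / 0.94 = 1.3900 / 0.94 = 1.4787.
z_P − z_E = -0.1844 − 1.4787 = -1.6631.
E = -1.6631 / √2 = -1.6631 / 1.41421 = -1.1760 ≈ -1.18.

-1.18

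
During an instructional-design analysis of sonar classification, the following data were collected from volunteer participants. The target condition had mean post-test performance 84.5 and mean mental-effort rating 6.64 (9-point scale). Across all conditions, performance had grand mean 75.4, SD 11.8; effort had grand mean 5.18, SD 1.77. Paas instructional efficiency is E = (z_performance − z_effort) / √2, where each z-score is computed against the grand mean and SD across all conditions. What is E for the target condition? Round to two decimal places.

z_performance = (84.5 − 75.4) / 11.8 = 9.1000 / 11.8 = 0.7712.
z_effort = (6.64 − 5.18) / 1.77 = 1.4600 / 1.77 = 0.8249.
z_P − z_E = 0.7712 − 0.8249 = -0.0537.
E = -0.0537 / √2 = -0.0537 / 1.41421 = -0.0380 ≈ -0.04.

-0.04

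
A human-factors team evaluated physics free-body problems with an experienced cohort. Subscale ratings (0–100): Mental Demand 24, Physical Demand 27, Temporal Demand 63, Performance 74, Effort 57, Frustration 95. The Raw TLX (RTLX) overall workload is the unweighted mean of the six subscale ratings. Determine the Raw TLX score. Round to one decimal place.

56.7

Sum of ratings = 24 + 27 + 63 + 74 + 57 + 95 = 340.
RTLX = 340 / 6 = 56.6667 ≈ 56.7.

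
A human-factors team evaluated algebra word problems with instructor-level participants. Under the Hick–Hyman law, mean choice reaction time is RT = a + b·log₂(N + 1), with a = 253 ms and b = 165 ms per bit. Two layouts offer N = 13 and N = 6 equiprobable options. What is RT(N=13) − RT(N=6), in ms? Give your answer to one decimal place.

165.0

RT(13) = 253 + 165·log₂(14) = 253 + 165·3.8074 = 881.2210 ms.
RT(6) = 253 + 165·log₂(7) = 253 + 165·2.8074 = 716.2210 ms.
Difference = 881.2210 − 716.2210 = 165.0000 ≈ 165.0 ms.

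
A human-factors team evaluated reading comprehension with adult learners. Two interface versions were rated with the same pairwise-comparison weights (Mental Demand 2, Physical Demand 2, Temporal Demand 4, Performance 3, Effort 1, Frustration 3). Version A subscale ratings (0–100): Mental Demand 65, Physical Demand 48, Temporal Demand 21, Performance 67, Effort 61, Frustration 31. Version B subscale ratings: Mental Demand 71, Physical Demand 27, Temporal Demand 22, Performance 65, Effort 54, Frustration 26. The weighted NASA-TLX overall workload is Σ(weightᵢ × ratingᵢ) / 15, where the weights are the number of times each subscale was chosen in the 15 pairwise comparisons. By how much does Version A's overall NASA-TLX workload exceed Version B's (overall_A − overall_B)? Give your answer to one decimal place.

3.6

Version A weighted sum = 2·65 + 2·48 + 4·21 + 3·67 + 1·61 + 3·31 = 130 + 96 + 84 + 201 + 61 + 93 = 665; overall_A = 665/15 = 44.3333.
Version B weighted sum = 2·71 + 2·27 + 4·22 + 3·65 + 1·54 + 3·26 = 142 + 54 + 88 + 195 + 54 + 78 = 611; overall_B = 611/15 = 40.7333.
Difference = 44.3333 − 40.7333 = 3.6000 ≈ 3.6.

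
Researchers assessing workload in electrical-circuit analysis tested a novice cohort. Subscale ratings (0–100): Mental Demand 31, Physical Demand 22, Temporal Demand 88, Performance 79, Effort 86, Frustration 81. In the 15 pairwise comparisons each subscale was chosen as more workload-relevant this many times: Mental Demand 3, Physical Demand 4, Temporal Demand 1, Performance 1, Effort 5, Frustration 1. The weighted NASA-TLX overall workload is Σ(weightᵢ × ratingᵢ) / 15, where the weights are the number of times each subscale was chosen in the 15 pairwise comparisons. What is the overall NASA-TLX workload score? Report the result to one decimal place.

The tallies are the weights (they sum to 15).
Weighted sum = 3·31 + 4·22 + 1·88 + 1·79 + 5·86 + 1·81
            = 93 + 88 + 88 + 79 + 430 + 81 = 859.
Overall workload = 859 / 15 = 57.2667 ≈ 57.3.

57.3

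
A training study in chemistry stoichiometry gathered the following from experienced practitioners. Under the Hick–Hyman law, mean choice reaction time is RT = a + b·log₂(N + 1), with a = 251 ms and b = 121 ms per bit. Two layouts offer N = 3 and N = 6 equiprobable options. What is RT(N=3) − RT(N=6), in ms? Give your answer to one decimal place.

-97.7

RT(3) = 251 + 121·log₂(4) = 251 + 121·2.0000 = 493.0000 ms.
RT(6) = 251 + 121·log₂(7) = 251 + 121·2.8074 = 590.6954 ms.
Difference = 493.0000 − 590.6954 = -97.6954 ≈ -97.7 ms.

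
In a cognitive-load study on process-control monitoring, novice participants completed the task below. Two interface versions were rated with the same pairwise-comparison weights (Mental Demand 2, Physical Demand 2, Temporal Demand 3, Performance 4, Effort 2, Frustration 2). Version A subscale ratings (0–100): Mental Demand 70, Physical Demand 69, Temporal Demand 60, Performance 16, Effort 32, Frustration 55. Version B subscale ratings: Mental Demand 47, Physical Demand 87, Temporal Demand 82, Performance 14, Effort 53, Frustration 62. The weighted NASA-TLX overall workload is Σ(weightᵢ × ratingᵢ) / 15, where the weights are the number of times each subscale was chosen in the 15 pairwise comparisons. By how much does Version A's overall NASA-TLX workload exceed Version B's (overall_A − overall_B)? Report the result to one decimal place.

-6.9

Version A weighted sum = 2·70 + 2·69 + 3·60 + 4·16 + 2·32 + 2·55 = 140 + 138 + 180 + 64 + 64 + 110 = 696; overall_A = 696/15 = 46.4000.
Version B weighted sum = 2·47 + 2·87 + 3·82 + 4·14 + 2·53 + 2·62 = 94 + 174 + 246 + 56 + 106 + 124 = 800; overall_B = 800/15 = 53.3333.
Difference = 46.4000 − 53.3333 = -6.9333 ≈ -6.9.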